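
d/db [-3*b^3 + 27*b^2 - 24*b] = -9*b^2 + 54*b - 24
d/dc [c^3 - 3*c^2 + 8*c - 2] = 3*c^2 - 6*c + 8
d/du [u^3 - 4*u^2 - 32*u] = 3*u^2 - 8*u - 32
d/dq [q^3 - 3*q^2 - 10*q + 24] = 3*q^2 - 6*q - 10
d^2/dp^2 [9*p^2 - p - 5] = 18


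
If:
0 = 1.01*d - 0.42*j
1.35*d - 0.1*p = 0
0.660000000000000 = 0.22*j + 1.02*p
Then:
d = 0.05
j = 0.11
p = 0.62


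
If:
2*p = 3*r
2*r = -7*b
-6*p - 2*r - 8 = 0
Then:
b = 16/77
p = -12/11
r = -8/11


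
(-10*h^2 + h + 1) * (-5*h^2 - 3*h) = 50*h^4 + 25*h^3 - 8*h^2 - 3*h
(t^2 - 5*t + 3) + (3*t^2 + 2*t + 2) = 4*t^2 - 3*t + 5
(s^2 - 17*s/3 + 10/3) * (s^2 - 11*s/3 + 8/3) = s^4 - 28*s^3/3 + 241*s^2/9 - 82*s/3 + 80/9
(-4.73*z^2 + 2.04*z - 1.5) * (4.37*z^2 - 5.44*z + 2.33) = -20.6701*z^4 + 34.646*z^3 - 28.6735*z^2 + 12.9132*z - 3.495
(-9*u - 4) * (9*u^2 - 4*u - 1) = -81*u^3 + 25*u + 4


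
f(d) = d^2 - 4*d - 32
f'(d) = 2*d - 4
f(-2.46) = -16.11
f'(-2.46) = -8.92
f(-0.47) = -29.90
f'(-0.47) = -4.94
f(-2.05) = -19.60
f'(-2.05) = -8.10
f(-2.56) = -15.21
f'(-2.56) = -9.12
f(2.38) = -35.86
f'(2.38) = 0.76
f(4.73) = -28.55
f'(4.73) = 5.46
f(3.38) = -34.10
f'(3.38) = 2.76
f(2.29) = -35.92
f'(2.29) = 0.58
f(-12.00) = 160.00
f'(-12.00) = -28.00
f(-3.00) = -11.00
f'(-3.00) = -10.00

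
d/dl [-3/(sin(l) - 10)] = 3*cos(l)/(sin(l) - 10)^2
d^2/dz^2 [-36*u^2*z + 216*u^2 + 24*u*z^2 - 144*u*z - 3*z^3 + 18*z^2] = 48*u - 18*z + 36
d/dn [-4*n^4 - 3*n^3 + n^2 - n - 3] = -16*n^3 - 9*n^2 + 2*n - 1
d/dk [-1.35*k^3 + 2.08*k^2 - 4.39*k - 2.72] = -4.05*k^2 + 4.16*k - 4.39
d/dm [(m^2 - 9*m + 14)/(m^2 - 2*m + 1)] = (7*m - 19)/(m^3 - 3*m^2 + 3*m - 1)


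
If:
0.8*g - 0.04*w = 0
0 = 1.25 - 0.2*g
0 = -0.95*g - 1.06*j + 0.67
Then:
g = 6.25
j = -4.97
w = 125.00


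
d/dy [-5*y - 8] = -5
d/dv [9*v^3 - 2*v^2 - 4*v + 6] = 27*v^2 - 4*v - 4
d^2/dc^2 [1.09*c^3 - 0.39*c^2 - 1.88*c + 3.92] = 6.54*c - 0.78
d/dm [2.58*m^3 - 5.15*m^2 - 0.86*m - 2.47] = 7.74*m^2 - 10.3*m - 0.86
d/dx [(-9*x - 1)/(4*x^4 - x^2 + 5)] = (-36*x^4 + 9*x^2 + 2*x*(9*x + 1)*(8*x^2 - 1) - 45)/(4*x^4 - x^2 + 5)^2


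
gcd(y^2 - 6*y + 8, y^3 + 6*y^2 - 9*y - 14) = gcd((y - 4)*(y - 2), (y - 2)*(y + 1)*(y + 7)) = y - 2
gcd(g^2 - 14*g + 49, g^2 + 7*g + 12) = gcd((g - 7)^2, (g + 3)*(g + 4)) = 1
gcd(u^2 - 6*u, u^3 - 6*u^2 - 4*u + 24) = u - 6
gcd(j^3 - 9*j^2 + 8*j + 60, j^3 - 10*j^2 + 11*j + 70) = j^2 - 3*j - 10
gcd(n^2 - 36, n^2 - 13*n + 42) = n - 6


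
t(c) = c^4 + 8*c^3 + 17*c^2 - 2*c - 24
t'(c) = 4*c^3 + 24*c^2 + 34*c - 2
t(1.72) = 72.31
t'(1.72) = 147.84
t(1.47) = 39.88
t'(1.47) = 112.55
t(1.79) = 83.04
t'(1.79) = 158.70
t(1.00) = 0.00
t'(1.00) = 60.00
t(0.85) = -7.98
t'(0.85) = 46.70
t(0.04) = -24.05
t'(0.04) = -0.60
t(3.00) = 420.00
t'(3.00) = 424.00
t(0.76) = -11.86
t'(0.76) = 39.46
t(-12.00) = 9360.00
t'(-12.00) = -3866.00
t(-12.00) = 9360.00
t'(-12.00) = -3866.00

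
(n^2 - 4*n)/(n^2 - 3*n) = (n - 4)/(n - 3)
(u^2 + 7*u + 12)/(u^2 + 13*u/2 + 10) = 2*(u + 3)/(2*u + 5)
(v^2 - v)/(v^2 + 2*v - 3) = v/(v + 3)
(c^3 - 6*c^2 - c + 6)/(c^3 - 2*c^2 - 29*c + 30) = (c + 1)/(c + 5)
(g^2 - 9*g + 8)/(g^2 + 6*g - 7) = (g - 8)/(g + 7)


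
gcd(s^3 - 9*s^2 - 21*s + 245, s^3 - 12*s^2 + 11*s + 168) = s - 7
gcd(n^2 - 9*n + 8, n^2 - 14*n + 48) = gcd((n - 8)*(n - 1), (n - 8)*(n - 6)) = n - 8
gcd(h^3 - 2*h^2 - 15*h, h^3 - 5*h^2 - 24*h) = h^2 + 3*h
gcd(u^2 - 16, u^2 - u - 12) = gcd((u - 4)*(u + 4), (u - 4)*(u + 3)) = u - 4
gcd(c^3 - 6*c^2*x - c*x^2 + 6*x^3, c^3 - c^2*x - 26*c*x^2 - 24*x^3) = -c^2 + 5*c*x + 6*x^2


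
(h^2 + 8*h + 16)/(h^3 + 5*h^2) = (h^2 + 8*h + 16)/(h^2*(h + 5))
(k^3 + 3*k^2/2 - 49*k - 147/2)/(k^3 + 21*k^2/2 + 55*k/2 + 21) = (k - 7)/(k + 2)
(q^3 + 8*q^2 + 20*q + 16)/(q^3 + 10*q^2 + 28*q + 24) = (q + 4)/(q + 6)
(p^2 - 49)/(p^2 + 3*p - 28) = (p - 7)/(p - 4)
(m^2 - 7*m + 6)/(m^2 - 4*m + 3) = (m - 6)/(m - 3)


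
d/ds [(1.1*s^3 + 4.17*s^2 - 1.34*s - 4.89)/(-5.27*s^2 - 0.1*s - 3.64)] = (-5.797*s^4 - 0.219999999999999*s^3 - 19.4908*s^2 - 81.8982*s + 4.3886)/(27.7729*s^4 + 1.054*s^3 + 38.3756*s^2 + 0.728*s + 13.2496)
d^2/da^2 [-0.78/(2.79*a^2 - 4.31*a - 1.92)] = (-12.143196*a^2 + 18.758844*a + 0.78*(5.58*a - 4.31)*(11.16*a - 8.62) + 8.356608)/(-2.79*a^2 + 4.31*a + 1.92)^3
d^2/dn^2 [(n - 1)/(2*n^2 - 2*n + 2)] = ((2 - 3*n)*(n^2 - n + 1) + (n - 1)*(2*n - 1)^2)/(n^2 - n + 1)^3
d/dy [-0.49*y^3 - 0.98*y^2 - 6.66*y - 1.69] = -1.47*y^2 - 1.96*y - 6.66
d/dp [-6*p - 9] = -6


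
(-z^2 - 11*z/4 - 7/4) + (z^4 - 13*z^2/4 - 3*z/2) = z^4 - 17*z^2/4 - 17*z/4 - 7/4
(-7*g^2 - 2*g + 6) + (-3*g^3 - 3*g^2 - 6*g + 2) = -3*g^3 - 10*g^2 - 8*g + 8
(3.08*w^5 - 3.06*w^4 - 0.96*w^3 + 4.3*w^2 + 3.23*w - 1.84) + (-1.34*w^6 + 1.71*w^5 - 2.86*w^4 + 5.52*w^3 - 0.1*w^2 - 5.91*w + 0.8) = -1.34*w^6 + 4.79*w^5 - 5.92*w^4 + 4.56*w^3 + 4.2*w^2 - 2.68*w - 1.04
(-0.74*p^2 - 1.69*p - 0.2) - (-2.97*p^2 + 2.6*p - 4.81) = 2.23*p^2 - 4.29*p + 4.61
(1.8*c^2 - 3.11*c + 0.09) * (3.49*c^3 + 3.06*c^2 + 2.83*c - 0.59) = 6.282*c^5 - 5.3459*c^4 - 4.1085*c^3 - 9.5879*c^2 + 2.0896*c - 0.0531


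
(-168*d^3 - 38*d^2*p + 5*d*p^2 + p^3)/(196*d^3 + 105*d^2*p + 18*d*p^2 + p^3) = (-6*d + p)/(7*d + p)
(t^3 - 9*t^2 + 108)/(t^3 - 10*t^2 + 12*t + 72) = (t + 3)/(t + 2)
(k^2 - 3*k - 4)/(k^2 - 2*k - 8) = (k + 1)/(k + 2)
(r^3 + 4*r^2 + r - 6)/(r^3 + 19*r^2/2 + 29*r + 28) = 2*(r^2 + 2*r - 3)/(2*r^2 + 15*r + 28)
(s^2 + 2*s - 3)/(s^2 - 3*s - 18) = (s - 1)/(s - 6)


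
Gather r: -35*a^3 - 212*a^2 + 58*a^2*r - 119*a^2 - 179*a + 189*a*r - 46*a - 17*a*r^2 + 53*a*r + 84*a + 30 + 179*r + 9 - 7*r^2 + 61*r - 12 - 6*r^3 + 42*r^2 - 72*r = -35*a^3 - 331*a^2 - 141*a - 6*r^3 + r^2*(35 - 17*a) + r*(58*a^2 + 242*a + 168) + 27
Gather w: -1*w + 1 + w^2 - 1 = w^2 - w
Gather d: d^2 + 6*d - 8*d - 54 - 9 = d^2 - 2*d - 63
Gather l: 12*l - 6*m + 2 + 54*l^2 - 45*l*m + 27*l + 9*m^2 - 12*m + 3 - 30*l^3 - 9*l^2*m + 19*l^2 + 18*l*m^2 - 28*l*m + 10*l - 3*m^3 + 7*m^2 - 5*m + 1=-30*l^3 + l^2*(73 - 9*m) + l*(18*m^2 - 73*m + 49) - 3*m^3 + 16*m^2 - 23*m + 6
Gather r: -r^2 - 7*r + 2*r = -r^2 - 5*r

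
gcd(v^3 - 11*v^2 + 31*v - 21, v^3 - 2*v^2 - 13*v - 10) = 1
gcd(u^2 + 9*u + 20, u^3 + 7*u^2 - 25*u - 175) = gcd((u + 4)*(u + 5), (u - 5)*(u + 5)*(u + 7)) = u + 5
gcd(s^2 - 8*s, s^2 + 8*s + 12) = 1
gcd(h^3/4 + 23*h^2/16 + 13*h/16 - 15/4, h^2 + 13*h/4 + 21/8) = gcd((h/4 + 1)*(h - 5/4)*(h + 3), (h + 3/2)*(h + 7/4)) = 1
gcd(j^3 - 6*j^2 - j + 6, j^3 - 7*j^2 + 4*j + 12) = j^2 - 5*j - 6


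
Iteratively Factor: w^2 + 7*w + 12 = (w + 3)*(w + 4)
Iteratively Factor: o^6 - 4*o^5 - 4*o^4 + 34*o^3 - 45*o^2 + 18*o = (o)*(o^5 - 4*o^4 - 4*o^3 + 34*o^2 - 45*o + 18) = o*(o - 2)*(o^4 - 2*o^3 - 8*o^2 + 18*o - 9) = o*(o - 2)*(o - 1)*(o^3 - o^2 - 9*o + 9) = o*(o - 2)*(o - 1)^2*(o^2 - 9) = o*(o - 2)*(o - 1)^2*(o + 3)*(o - 3)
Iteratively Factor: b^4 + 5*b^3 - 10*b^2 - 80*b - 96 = (b + 2)*(b^3 + 3*b^2 - 16*b - 48) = (b - 4)*(b + 2)*(b^2 + 7*b + 12) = (b - 4)*(b + 2)*(b + 4)*(b + 3)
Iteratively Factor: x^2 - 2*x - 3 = (x - 3)*(x + 1)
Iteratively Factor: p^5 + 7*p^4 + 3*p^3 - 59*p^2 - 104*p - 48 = (p + 1)*(p^4 + 6*p^3 - 3*p^2 - 56*p - 48) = (p + 1)*(p + 4)*(p^3 + 2*p^2 - 11*p - 12) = (p + 1)^2*(p + 4)*(p^2 + p - 12) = (p + 1)^2*(p + 4)^2*(p - 3)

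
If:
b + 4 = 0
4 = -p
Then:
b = -4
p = -4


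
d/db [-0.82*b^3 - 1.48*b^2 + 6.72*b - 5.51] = -2.46*b^2 - 2.96*b + 6.72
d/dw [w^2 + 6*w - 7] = 2*w + 6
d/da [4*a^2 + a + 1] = 8*a + 1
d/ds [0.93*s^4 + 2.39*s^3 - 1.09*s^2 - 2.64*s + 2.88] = 3.72*s^3 + 7.17*s^2 - 2.18*s - 2.64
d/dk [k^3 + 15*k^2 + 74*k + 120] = 3*k^2 + 30*k + 74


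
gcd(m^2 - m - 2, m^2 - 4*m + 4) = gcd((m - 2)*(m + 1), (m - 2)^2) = m - 2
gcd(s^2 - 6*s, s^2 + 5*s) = s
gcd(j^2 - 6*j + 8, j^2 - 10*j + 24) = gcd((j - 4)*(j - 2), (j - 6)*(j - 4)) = j - 4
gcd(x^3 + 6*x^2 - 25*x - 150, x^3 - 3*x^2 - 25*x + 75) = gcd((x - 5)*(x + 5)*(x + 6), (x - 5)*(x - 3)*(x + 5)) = x^2 - 25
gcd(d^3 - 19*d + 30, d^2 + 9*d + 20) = d + 5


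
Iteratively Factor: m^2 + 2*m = (m + 2)*(m)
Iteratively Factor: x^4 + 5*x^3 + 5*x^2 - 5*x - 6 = (x + 2)*(x^3 + 3*x^2 - x - 3) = (x + 1)*(x + 2)*(x^2 + 2*x - 3) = (x + 1)*(x + 2)*(x + 3)*(x - 1)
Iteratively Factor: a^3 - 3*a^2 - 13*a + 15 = (a - 1)*(a^2 - 2*a - 15) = (a - 1)*(a + 3)*(a - 5)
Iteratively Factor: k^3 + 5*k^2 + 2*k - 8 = (k + 2)*(k^2 + 3*k - 4) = (k - 1)*(k + 2)*(k + 4)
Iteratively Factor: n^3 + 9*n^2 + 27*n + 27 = (n + 3)*(n^2 + 6*n + 9) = (n + 3)^2*(n + 3)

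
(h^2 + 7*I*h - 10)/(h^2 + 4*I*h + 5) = (h + 2*I)/(h - I)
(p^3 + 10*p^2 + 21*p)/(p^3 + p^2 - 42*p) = (p + 3)/(p - 6)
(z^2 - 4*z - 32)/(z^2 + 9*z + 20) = (z - 8)/(z + 5)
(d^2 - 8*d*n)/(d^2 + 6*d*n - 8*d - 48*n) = d*(d - 8*n)/(d^2 + 6*d*n - 8*d - 48*n)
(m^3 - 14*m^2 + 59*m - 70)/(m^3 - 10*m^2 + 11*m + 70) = (m - 2)/(m + 2)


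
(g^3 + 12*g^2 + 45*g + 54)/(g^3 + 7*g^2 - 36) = (g + 3)/(g - 2)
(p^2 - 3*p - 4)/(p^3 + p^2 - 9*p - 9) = (p - 4)/(p^2 - 9)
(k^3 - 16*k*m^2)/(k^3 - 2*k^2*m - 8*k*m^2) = (k + 4*m)/(k + 2*m)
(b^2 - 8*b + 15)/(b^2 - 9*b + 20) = (b - 3)/(b - 4)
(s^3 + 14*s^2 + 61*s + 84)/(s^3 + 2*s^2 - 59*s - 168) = (s + 4)/(s - 8)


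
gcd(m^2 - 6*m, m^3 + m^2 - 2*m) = m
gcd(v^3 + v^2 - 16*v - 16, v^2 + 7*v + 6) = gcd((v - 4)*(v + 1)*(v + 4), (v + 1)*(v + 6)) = v + 1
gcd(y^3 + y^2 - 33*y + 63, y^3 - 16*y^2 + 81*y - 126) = y - 3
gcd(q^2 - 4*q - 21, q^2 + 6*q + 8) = 1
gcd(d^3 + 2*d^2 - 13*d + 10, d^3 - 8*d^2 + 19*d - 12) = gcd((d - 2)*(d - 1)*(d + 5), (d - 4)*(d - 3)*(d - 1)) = d - 1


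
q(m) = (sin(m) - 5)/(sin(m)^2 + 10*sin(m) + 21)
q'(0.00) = 0.16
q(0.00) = -0.24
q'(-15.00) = -0.22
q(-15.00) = -0.38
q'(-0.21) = 0.19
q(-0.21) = -0.27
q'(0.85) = 0.06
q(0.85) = -0.15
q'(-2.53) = -0.22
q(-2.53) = -0.36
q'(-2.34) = -0.21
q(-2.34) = -0.40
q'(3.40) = -0.19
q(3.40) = -0.28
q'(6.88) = 0.09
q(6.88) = -0.16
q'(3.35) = -0.19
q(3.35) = -0.27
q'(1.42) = 0.01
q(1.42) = -0.13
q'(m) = (-2*sin(m)*cos(m) - 10*cos(m))*(sin(m) - 5)/(sin(m)^2 + 10*sin(m) + 21)^2 + cos(m)/(sin(m)^2 + 10*sin(m) + 21)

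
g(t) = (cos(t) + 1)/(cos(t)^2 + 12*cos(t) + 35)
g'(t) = (2*sin(t)*cos(t) + 12*sin(t))*(cos(t) + 1)/(cos(t)^2 + 12*cos(t) + 35)^2 - sin(t)/(cos(t)^2 + 12*cos(t) + 35)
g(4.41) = 0.02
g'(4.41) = 0.02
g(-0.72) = 0.04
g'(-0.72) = 0.01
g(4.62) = 0.03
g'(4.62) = 0.02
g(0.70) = 0.04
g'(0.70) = -0.01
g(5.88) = 0.04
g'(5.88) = 0.00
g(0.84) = 0.04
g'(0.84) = -0.01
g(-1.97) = 0.02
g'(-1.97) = 0.02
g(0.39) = 0.04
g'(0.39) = -0.00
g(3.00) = 0.00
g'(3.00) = -0.00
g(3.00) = 0.00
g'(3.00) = -0.00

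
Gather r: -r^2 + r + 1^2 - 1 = -r^2 + r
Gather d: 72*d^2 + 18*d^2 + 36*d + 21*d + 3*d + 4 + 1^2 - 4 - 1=90*d^2 + 60*d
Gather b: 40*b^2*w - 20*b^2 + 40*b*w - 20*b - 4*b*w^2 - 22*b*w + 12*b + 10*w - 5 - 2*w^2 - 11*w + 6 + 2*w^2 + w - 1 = b^2*(40*w - 20) + b*(-4*w^2 + 18*w - 8)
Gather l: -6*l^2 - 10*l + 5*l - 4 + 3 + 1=-6*l^2 - 5*l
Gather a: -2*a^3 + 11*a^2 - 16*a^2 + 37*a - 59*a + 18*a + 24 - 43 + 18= -2*a^3 - 5*a^2 - 4*a - 1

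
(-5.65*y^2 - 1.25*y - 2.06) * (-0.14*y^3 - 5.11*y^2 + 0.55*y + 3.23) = 0.791*y^5 + 29.0465*y^4 + 3.5684*y^3 - 8.4104*y^2 - 5.1705*y - 6.6538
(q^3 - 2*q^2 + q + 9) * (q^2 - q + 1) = q^5 - 3*q^4 + 4*q^3 + 6*q^2 - 8*q + 9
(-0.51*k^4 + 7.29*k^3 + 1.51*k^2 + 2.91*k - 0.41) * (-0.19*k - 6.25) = 0.0969*k^5 + 1.8024*k^4 - 45.8494*k^3 - 9.9904*k^2 - 18.1096*k + 2.5625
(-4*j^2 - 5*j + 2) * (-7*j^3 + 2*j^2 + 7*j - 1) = 28*j^5 + 27*j^4 - 52*j^3 - 27*j^2 + 19*j - 2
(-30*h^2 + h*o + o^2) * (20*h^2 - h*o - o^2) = -600*h^4 + 50*h^3*o + 49*h^2*o^2 - 2*h*o^3 - o^4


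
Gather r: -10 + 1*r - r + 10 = 0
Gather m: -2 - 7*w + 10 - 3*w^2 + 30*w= -3*w^2 + 23*w + 8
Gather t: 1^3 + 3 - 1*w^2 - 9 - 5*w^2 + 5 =-6*w^2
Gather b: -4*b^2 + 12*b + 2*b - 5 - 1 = -4*b^2 + 14*b - 6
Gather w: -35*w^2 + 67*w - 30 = -35*w^2 + 67*w - 30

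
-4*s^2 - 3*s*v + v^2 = (-4*s + v)*(s + v)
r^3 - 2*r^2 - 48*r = r*(r - 8)*(r + 6)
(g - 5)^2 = g^2 - 10*g + 25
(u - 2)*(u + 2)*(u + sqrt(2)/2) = u^3 + sqrt(2)*u^2/2 - 4*u - 2*sqrt(2)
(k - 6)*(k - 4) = k^2 - 10*k + 24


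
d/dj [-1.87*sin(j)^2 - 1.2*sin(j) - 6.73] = -(3.74*sin(j) + 1.2)*cos(j)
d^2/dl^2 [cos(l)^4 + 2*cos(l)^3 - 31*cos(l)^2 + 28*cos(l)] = -16*sin(l)^4 - 104*sin(l)^2 - 59*cos(l)/2 - 9*cos(3*l)/2 + 58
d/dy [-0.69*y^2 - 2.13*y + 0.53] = -1.38*y - 2.13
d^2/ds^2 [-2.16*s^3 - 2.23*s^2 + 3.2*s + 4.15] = -12.96*s - 4.46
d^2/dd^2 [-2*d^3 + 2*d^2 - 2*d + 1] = 4 - 12*d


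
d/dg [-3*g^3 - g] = -9*g^2 - 1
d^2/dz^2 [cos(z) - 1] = -cos(z)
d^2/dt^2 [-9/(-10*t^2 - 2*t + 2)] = 9*(-25*t^2 - 5*t + (10*t + 1)^2 + 5)/(5*t^2 + t - 1)^3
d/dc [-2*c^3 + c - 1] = 1 - 6*c^2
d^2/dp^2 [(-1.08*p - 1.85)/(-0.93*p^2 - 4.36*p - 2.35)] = ((1.08*p + 1.85)*(1.86*p + 4.36)*(3.72*p + 8.72) - (6.0264*p + 12.8586)*(0.93*p^2 + 4.36*p + 2.35))/(0.93*p^2 + 4.36*p + 2.35)^3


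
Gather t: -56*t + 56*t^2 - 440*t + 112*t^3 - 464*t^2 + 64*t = 112*t^3 - 408*t^2 - 432*t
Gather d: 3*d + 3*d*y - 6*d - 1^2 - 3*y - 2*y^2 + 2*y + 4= d*(3*y - 3) - 2*y^2 - y + 3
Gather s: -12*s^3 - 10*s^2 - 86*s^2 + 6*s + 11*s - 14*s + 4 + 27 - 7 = -12*s^3 - 96*s^2 + 3*s + 24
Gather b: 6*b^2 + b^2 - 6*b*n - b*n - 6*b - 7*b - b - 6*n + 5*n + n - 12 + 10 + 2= 7*b^2 + b*(-7*n - 14)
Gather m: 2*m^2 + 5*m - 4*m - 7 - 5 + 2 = 2*m^2 + m - 10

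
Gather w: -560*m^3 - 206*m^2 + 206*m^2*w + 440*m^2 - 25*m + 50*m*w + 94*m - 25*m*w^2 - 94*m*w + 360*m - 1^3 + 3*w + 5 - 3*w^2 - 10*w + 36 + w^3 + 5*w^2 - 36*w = -560*m^3 + 234*m^2 + 429*m + w^3 + w^2*(2 - 25*m) + w*(206*m^2 - 44*m - 43) + 40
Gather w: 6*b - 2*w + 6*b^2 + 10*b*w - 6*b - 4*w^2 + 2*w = 6*b^2 + 10*b*w - 4*w^2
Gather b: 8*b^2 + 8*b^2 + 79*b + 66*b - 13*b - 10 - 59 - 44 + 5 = 16*b^2 + 132*b - 108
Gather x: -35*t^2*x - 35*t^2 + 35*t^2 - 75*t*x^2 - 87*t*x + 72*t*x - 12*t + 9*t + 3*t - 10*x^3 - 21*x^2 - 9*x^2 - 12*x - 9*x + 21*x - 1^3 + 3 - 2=-10*x^3 + x^2*(-75*t - 30) + x*(-35*t^2 - 15*t)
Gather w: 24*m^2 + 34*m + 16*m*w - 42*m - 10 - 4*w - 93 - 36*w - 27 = 24*m^2 - 8*m + w*(16*m - 40) - 130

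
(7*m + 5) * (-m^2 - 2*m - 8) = -7*m^3 - 19*m^2 - 66*m - 40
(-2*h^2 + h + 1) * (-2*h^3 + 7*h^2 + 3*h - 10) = 4*h^5 - 16*h^4 - h^3 + 30*h^2 - 7*h - 10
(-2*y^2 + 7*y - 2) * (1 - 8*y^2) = 16*y^4 - 56*y^3 + 14*y^2 + 7*y - 2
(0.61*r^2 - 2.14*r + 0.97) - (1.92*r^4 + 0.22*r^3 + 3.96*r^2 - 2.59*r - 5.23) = -1.92*r^4 - 0.22*r^3 - 3.35*r^2 + 0.45*r + 6.2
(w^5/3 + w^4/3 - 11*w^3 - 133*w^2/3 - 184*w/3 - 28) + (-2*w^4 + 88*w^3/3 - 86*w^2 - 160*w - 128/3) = w^5/3 - 5*w^4/3 + 55*w^3/3 - 391*w^2/3 - 664*w/3 - 212/3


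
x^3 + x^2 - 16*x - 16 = (x - 4)*(x + 1)*(x + 4)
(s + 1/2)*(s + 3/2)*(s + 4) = s^3 + 6*s^2 + 35*s/4 + 3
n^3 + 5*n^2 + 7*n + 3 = (n + 1)^2*(n + 3)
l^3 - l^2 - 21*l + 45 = (l - 3)^2*(l + 5)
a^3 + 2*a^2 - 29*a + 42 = (a - 3)*(a - 2)*(a + 7)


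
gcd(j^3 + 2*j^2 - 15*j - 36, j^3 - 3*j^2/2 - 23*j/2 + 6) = j^2 - j - 12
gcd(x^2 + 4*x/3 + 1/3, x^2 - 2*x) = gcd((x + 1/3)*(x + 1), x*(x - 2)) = 1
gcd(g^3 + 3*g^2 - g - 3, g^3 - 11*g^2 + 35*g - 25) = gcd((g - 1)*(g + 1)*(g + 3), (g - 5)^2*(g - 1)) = g - 1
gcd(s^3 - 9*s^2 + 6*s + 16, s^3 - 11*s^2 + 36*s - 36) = s - 2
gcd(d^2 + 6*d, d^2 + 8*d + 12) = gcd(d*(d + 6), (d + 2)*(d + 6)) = d + 6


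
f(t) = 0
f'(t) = 0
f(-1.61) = 0.00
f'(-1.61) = 0.00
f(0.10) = 0.00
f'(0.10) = 0.00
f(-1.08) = 0.00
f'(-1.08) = 0.00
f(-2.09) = 0.00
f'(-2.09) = 0.00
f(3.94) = 0.00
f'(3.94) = 0.00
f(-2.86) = 0.00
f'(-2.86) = 0.00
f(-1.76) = 0.00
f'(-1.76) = 0.00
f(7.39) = 0.00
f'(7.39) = 0.00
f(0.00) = 0.00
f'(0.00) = 0.00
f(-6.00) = 0.00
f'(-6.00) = 0.00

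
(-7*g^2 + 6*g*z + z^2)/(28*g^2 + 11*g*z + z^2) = (-g + z)/(4*g + z)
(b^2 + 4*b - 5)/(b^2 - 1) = (b + 5)/(b + 1)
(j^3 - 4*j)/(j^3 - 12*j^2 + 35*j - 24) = j*(j^2 - 4)/(j^3 - 12*j^2 + 35*j - 24)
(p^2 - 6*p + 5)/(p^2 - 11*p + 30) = (p - 1)/(p - 6)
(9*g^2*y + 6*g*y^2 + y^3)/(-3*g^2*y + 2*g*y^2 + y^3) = (3*g + y)/(-g + y)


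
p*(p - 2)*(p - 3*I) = p^3 - 2*p^2 - 3*I*p^2 + 6*I*p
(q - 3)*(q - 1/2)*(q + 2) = q^3 - 3*q^2/2 - 11*q/2 + 3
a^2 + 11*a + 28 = (a + 4)*(a + 7)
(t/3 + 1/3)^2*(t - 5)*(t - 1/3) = t^4/9 - 10*t^3/27 - 8*t^2/9 - 2*t/9 + 5/27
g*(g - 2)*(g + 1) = g^3 - g^2 - 2*g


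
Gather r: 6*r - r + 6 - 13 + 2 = 5*r - 5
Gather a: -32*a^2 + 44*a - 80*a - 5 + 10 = -32*a^2 - 36*a + 5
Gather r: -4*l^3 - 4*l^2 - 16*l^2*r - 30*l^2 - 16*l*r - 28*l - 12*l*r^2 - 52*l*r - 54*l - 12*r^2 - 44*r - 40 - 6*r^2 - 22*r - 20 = -4*l^3 - 34*l^2 - 82*l + r^2*(-12*l - 18) + r*(-16*l^2 - 68*l - 66) - 60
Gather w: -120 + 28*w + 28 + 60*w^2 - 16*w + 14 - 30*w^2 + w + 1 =30*w^2 + 13*w - 77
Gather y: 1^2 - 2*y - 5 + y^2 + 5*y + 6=y^2 + 3*y + 2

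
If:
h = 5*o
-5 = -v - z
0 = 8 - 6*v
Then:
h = 5*o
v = 4/3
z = 11/3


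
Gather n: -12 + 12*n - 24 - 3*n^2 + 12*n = -3*n^2 + 24*n - 36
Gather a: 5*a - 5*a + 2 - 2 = 0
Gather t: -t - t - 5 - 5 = -2*t - 10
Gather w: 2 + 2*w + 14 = 2*w + 16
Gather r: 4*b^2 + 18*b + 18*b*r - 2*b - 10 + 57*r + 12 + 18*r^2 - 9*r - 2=4*b^2 + 16*b + 18*r^2 + r*(18*b + 48)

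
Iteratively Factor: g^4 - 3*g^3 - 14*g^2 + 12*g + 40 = (g + 2)*(g^3 - 5*g^2 - 4*g + 20) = (g - 5)*(g + 2)*(g^2 - 4) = (g - 5)*(g - 2)*(g + 2)*(g + 2)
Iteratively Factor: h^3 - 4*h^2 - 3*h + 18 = (h + 2)*(h^2 - 6*h + 9) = (h - 3)*(h + 2)*(h - 3)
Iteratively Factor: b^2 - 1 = (b - 1)*(b + 1)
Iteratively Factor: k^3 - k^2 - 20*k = (k)*(k^2 - k - 20) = k*(k + 4)*(k - 5)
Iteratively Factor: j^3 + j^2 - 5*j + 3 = (j - 1)*(j^2 + 2*j - 3) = (j - 1)*(j + 3)*(j - 1)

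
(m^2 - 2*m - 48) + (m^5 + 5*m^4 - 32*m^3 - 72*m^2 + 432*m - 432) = m^5 + 5*m^4 - 32*m^3 - 71*m^2 + 430*m - 480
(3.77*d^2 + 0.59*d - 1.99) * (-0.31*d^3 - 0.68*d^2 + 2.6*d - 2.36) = -1.1687*d^5 - 2.7465*d^4 + 10.0177*d^3 - 6.01*d^2 - 6.5664*d + 4.6964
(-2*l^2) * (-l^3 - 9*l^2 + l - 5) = 2*l^5 + 18*l^4 - 2*l^3 + 10*l^2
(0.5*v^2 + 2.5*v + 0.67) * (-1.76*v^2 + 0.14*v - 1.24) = -0.88*v^4 - 4.33*v^3 - 1.4492*v^2 - 3.0062*v - 0.8308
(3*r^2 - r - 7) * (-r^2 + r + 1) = -3*r^4 + 4*r^3 + 9*r^2 - 8*r - 7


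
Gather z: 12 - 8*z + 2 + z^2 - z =z^2 - 9*z + 14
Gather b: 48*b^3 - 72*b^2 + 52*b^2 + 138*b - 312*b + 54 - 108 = 48*b^3 - 20*b^2 - 174*b - 54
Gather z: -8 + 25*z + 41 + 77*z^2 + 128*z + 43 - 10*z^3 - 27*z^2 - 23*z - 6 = -10*z^3 + 50*z^2 + 130*z + 70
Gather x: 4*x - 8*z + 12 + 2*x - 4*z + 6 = 6*x - 12*z + 18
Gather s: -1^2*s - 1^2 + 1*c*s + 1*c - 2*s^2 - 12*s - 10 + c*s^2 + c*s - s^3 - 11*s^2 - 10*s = c - s^3 + s^2*(c - 13) + s*(2*c - 23) - 11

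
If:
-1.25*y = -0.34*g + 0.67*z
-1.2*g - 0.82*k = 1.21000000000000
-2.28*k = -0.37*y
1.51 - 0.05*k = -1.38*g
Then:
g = -1.09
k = 0.12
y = 0.74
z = -1.93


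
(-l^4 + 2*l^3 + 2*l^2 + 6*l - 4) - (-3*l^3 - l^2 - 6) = -l^4 + 5*l^3 + 3*l^2 + 6*l + 2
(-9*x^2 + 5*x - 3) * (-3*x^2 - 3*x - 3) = 27*x^4 + 12*x^3 + 21*x^2 - 6*x + 9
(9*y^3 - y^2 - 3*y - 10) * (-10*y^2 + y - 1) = -90*y^5 + 19*y^4 + 20*y^3 + 98*y^2 - 7*y + 10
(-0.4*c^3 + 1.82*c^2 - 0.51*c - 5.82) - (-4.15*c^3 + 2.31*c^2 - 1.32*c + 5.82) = 3.75*c^3 - 0.49*c^2 + 0.81*c - 11.64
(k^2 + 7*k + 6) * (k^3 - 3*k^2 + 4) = k^5 + 4*k^4 - 15*k^3 - 14*k^2 + 28*k + 24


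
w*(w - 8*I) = w^2 - 8*I*w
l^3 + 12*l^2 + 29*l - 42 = (l - 1)*(l + 6)*(l + 7)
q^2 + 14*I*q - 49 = (q + 7*I)^2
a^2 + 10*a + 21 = (a + 3)*(a + 7)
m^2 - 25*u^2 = (m - 5*u)*(m + 5*u)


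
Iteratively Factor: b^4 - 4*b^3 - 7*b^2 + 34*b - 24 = (b - 2)*(b^3 - 2*b^2 - 11*b + 12) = (b - 2)*(b + 3)*(b^2 - 5*b + 4) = (b - 4)*(b - 2)*(b + 3)*(b - 1)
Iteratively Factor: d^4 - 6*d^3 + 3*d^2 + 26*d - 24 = (d - 3)*(d^3 - 3*d^2 - 6*d + 8) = (d - 3)*(d - 1)*(d^2 - 2*d - 8) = (d - 4)*(d - 3)*(d - 1)*(d + 2)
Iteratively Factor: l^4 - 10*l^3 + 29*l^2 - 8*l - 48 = (l + 1)*(l^3 - 11*l^2 + 40*l - 48) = (l - 4)*(l + 1)*(l^2 - 7*l + 12) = (l - 4)^2*(l + 1)*(l - 3)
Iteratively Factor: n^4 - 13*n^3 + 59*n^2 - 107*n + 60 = (n - 5)*(n^3 - 8*n^2 + 19*n - 12) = (n - 5)*(n - 1)*(n^2 - 7*n + 12) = (n - 5)*(n - 4)*(n - 1)*(n - 3)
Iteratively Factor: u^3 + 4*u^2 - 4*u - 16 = (u + 2)*(u^2 + 2*u - 8) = (u - 2)*(u + 2)*(u + 4)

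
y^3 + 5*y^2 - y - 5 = (y - 1)*(y + 1)*(y + 5)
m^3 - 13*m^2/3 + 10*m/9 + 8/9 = (m - 4)*(m - 2/3)*(m + 1/3)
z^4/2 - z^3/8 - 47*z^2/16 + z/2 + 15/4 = (z/2 + 1)*(z - 2)*(z - 3/2)*(z + 5/4)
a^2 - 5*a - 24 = (a - 8)*(a + 3)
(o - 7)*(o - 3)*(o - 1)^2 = o^4 - 12*o^3 + 42*o^2 - 52*o + 21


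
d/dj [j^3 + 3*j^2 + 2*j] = 3*j^2 + 6*j + 2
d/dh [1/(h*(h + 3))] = (-2*h - 3)/(h^2*(h^2 + 6*h + 9))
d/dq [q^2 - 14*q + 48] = 2*q - 14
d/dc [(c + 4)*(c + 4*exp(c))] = c + (c + 4)*(4*exp(c) + 1) + 4*exp(c)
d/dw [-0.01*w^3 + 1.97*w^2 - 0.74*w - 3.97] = -0.03*w^2 + 3.94*w - 0.74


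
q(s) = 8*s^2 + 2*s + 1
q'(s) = 16*s + 2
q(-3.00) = 67.00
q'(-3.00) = -46.00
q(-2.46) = 44.49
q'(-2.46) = -37.36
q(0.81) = 7.87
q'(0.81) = 14.96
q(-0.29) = 1.09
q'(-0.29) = -2.64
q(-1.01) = 7.14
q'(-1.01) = -14.16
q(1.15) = 13.88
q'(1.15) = 20.40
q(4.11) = 144.36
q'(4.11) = 67.76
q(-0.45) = 1.72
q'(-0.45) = -5.20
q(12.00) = 1177.00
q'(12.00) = 194.00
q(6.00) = 301.00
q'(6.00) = 98.00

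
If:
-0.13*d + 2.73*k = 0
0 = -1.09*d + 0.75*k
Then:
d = 0.00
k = 0.00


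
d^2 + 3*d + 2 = (d + 1)*(d + 2)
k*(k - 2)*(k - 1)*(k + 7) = k^4 + 4*k^3 - 19*k^2 + 14*k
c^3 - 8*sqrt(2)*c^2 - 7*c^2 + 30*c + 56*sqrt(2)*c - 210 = (c - 7)*(c - 5*sqrt(2))*(c - 3*sqrt(2))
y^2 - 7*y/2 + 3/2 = (y - 3)*(y - 1/2)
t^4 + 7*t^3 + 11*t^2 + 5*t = t*(t + 1)^2*(t + 5)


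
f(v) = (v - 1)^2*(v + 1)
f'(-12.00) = 455.00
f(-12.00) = -1859.00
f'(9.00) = 224.00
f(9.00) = 640.00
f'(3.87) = 36.19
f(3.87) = 40.11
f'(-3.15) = 35.07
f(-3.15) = -37.03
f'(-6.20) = 126.72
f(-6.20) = -269.57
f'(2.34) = 10.75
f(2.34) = 6.00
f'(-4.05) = 56.31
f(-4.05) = -77.78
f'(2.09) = 7.92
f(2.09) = 3.67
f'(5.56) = 80.62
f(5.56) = 136.41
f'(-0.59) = 1.22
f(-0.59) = 1.04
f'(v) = (v - 1)^2 + (v + 1)*(2*v - 2) = (v - 1)*(3*v + 1)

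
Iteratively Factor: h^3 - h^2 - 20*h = (h)*(h^2 - h - 20) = h*(h - 5)*(h + 4)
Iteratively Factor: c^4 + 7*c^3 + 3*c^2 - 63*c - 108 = (c + 3)*(c^3 + 4*c^2 - 9*c - 36) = (c + 3)*(c + 4)*(c^2 - 9) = (c - 3)*(c + 3)*(c + 4)*(c + 3)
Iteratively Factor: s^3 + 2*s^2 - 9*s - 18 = (s + 3)*(s^2 - s - 6) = (s + 2)*(s + 3)*(s - 3)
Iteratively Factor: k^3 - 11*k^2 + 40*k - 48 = (k - 3)*(k^2 - 8*k + 16) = (k - 4)*(k - 3)*(k - 4)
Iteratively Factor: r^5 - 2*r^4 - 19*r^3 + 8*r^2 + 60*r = (r + 2)*(r^4 - 4*r^3 - 11*r^2 + 30*r) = r*(r + 2)*(r^3 - 4*r^2 - 11*r + 30) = r*(r - 5)*(r + 2)*(r^2 + r - 6) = r*(r - 5)*(r - 2)*(r + 2)*(r + 3)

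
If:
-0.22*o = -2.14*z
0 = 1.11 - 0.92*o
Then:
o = 1.21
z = 0.12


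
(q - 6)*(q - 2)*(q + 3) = q^3 - 5*q^2 - 12*q + 36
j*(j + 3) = j^2 + 3*j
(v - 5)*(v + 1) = v^2 - 4*v - 5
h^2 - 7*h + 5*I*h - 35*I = (h - 7)*(h + 5*I)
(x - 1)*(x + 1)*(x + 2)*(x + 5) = x^4 + 7*x^3 + 9*x^2 - 7*x - 10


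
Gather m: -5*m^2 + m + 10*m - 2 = -5*m^2 + 11*m - 2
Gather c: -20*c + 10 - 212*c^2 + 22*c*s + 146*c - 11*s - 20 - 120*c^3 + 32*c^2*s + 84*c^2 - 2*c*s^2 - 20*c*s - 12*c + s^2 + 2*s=-120*c^3 + c^2*(32*s - 128) + c*(-2*s^2 + 2*s + 114) + s^2 - 9*s - 10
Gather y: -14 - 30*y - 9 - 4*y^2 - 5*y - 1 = -4*y^2 - 35*y - 24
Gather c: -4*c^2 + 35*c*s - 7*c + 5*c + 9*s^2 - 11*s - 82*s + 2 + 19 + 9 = -4*c^2 + c*(35*s - 2) + 9*s^2 - 93*s + 30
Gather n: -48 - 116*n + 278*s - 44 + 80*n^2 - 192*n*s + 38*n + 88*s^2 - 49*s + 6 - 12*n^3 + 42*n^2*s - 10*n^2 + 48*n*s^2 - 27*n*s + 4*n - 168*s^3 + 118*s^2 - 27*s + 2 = -12*n^3 + n^2*(42*s + 70) + n*(48*s^2 - 219*s - 74) - 168*s^3 + 206*s^2 + 202*s - 84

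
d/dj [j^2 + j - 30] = 2*j + 1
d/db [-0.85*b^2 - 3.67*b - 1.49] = -1.7*b - 3.67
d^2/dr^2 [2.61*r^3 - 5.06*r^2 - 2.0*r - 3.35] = 15.66*r - 10.12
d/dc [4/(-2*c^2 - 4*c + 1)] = 16*(c + 1)/(2*c^2 + 4*c - 1)^2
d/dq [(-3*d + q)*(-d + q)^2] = (d - q)*(7*d - 3*q)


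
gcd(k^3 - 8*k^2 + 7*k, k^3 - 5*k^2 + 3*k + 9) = 1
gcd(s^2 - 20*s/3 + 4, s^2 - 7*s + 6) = s - 6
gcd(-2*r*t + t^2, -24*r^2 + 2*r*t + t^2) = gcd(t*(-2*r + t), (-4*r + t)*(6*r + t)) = 1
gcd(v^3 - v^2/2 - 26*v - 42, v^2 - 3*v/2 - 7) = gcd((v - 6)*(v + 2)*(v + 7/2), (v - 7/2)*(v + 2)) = v + 2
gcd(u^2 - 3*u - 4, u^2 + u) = u + 1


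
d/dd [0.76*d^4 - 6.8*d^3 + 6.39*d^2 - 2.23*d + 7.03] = 3.04*d^3 - 20.4*d^2 + 12.78*d - 2.23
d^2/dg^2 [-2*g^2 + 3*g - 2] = -4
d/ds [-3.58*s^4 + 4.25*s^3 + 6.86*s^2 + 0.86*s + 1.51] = -14.32*s^3 + 12.75*s^2 + 13.72*s + 0.86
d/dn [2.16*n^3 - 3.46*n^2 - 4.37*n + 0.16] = 6.48*n^2 - 6.92*n - 4.37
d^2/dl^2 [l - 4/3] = 0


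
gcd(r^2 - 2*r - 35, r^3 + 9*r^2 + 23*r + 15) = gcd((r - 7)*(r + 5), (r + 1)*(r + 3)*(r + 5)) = r + 5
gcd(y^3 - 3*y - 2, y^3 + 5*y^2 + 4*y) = y + 1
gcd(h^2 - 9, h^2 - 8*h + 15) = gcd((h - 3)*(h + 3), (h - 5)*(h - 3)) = h - 3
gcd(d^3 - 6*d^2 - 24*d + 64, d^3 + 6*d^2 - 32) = d^2 + 2*d - 8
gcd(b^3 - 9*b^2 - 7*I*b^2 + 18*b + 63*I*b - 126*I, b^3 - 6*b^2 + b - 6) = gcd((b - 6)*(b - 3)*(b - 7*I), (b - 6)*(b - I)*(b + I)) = b - 6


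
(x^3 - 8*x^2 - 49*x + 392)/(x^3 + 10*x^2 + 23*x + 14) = (x^2 - 15*x + 56)/(x^2 + 3*x + 2)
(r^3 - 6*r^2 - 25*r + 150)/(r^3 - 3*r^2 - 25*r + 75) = (r - 6)/(r - 3)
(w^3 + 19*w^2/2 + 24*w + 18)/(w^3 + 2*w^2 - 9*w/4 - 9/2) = 2*(w + 6)/(2*w - 3)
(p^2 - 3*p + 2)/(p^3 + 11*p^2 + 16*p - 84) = (p - 1)/(p^2 + 13*p + 42)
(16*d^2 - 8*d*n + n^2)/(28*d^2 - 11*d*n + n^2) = (4*d - n)/(7*d - n)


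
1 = 1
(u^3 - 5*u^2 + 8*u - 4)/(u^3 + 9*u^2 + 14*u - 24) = (u^2 - 4*u + 4)/(u^2 + 10*u + 24)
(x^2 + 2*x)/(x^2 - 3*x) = (x + 2)/(x - 3)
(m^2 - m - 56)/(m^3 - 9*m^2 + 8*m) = (m + 7)/(m*(m - 1))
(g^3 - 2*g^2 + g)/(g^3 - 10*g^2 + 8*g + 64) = g*(g^2 - 2*g + 1)/(g^3 - 10*g^2 + 8*g + 64)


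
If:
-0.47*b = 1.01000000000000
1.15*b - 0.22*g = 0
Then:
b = -2.15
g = -11.23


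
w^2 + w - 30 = (w - 5)*(w + 6)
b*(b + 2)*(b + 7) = b^3 + 9*b^2 + 14*b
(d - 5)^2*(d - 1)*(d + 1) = d^4 - 10*d^3 + 24*d^2 + 10*d - 25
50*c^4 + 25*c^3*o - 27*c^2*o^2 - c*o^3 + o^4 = (-5*c + o)*(-2*c + o)*(c + o)*(5*c + o)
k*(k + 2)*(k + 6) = k^3 + 8*k^2 + 12*k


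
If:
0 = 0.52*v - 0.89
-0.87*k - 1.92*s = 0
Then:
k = -2.20689655172414*s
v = 1.71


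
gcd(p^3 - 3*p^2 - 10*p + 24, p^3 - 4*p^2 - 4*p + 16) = p^2 - 6*p + 8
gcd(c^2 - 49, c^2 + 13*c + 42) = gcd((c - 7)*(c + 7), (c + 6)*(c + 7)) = c + 7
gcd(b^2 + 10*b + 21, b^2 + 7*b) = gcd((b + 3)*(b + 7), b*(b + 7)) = b + 7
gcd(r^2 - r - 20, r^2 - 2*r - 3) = 1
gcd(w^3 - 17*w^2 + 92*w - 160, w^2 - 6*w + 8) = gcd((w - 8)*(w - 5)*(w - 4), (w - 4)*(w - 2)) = w - 4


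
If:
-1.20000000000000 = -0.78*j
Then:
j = 1.54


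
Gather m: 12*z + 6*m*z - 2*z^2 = 6*m*z - 2*z^2 + 12*z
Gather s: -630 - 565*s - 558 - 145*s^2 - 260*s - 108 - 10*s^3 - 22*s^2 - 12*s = -10*s^3 - 167*s^2 - 837*s - 1296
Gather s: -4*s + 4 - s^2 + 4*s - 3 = 1 - s^2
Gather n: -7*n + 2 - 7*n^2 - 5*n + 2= -7*n^2 - 12*n + 4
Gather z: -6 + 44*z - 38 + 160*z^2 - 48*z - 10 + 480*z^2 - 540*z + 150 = 640*z^2 - 544*z + 96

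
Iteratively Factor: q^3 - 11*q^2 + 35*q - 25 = (q - 5)*(q^2 - 6*q + 5) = (q - 5)*(q - 1)*(q - 5)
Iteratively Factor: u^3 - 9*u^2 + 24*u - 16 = (u - 1)*(u^2 - 8*u + 16) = (u - 4)*(u - 1)*(u - 4)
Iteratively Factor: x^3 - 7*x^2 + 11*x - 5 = (x - 1)*(x^2 - 6*x + 5) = (x - 5)*(x - 1)*(x - 1)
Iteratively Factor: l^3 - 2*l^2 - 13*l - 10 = (l + 1)*(l^2 - 3*l - 10) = (l - 5)*(l + 1)*(l + 2)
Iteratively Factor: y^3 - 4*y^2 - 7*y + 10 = (y - 1)*(y^2 - 3*y - 10) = (y - 1)*(y + 2)*(y - 5)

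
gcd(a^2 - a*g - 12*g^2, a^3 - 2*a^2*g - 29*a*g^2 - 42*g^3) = a + 3*g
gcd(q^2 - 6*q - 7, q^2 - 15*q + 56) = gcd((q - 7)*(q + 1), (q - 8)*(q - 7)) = q - 7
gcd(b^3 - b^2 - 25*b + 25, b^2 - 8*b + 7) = b - 1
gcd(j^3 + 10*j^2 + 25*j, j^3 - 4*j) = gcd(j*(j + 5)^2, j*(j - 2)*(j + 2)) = j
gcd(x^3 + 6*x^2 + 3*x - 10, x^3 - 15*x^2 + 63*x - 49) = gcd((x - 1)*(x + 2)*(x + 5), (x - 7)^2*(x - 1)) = x - 1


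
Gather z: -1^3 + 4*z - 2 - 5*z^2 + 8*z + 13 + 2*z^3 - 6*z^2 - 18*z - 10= 2*z^3 - 11*z^2 - 6*z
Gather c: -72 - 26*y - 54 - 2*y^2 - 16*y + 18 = -2*y^2 - 42*y - 108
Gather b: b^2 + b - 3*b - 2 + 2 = b^2 - 2*b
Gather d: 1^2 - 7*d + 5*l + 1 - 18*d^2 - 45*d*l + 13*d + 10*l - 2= -18*d^2 + d*(6 - 45*l) + 15*l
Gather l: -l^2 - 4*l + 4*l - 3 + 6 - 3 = -l^2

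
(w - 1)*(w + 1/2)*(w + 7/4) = w^3 + 5*w^2/4 - 11*w/8 - 7/8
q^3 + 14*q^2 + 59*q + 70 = (q + 2)*(q + 5)*(q + 7)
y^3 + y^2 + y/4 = y*(y + 1/2)^2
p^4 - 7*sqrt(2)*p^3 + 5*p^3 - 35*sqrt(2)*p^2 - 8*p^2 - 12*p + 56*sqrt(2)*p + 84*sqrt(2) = (p - 2)*(p + 1)*(p + 6)*(p - 7*sqrt(2))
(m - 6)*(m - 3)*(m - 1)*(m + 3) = m^4 - 7*m^3 - 3*m^2 + 63*m - 54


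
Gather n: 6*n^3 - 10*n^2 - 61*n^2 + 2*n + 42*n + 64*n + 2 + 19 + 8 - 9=6*n^3 - 71*n^2 + 108*n + 20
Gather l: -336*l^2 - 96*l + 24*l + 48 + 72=-336*l^2 - 72*l + 120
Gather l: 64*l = 64*l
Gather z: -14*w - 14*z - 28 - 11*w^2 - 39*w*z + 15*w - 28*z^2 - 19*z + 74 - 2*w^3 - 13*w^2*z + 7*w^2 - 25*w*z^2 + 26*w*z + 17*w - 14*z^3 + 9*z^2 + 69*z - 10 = -2*w^3 - 4*w^2 + 18*w - 14*z^3 + z^2*(-25*w - 19) + z*(-13*w^2 - 13*w + 36) + 36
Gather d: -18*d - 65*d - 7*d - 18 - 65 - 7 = -90*d - 90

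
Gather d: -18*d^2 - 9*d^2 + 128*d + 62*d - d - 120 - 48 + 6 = -27*d^2 + 189*d - 162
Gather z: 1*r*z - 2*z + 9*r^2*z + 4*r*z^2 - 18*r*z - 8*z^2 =z^2*(4*r - 8) + z*(9*r^2 - 17*r - 2)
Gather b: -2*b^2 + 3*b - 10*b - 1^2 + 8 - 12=-2*b^2 - 7*b - 5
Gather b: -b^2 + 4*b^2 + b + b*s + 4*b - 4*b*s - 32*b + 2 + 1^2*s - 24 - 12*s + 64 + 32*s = 3*b^2 + b*(-3*s - 27) + 21*s + 42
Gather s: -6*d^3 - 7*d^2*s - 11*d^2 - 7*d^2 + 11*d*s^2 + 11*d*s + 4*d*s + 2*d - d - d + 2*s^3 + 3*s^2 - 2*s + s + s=-6*d^3 - 18*d^2 + 2*s^3 + s^2*(11*d + 3) + s*(-7*d^2 + 15*d)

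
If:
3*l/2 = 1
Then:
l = 2/3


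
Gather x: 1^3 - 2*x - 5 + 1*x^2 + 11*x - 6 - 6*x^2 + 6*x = -5*x^2 + 15*x - 10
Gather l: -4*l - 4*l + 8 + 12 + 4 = 24 - 8*l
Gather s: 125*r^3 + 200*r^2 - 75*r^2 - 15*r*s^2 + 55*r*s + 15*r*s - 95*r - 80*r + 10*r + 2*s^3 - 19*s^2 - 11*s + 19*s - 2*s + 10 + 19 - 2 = 125*r^3 + 125*r^2 - 165*r + 2*s^3 + s^2*(-15*r - 19) + s*(70*r + 6) + 27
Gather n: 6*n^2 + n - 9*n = 6*n^2 - 8*n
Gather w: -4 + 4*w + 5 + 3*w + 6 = 7*w + 7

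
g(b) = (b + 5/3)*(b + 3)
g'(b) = 2*b + 14/3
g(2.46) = 22.53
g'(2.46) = 9.59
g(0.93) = 10.20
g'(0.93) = 6.53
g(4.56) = 47.07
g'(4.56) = 13.79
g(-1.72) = -0.07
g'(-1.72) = 1.23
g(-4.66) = 4.97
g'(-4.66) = -4.65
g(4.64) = 48.18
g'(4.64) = 13.95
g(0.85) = 9.69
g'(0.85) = 6.37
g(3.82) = 37.42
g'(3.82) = 12.31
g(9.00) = 128.00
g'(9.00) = 22.67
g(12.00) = 205.00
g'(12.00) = 28.67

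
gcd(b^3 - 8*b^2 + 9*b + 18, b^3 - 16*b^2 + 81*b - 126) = b^2 - 9*b + 18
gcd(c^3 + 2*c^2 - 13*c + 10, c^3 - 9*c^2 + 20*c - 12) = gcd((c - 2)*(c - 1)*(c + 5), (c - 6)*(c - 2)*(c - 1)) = c^2 - 3*c + 2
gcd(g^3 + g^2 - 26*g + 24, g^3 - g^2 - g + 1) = g - 1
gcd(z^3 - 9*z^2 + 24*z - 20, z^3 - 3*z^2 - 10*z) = z - 5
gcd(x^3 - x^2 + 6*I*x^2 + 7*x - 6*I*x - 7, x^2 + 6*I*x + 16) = 1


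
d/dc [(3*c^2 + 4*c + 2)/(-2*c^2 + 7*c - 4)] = (29*c^2 - 16*c - 30)/(4*c^4 - 28*c^3 + 65*c^2 - 56*c + 16)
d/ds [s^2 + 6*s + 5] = 2*s + 6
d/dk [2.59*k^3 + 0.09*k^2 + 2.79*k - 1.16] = 7.77*k^2 + 0.18*k + 2.79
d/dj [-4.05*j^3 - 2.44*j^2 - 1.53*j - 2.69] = -12.15*j^2 - 4.88*j - 1.53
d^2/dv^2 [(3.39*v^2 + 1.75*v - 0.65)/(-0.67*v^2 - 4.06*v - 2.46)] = (16.871806*v^3 + 35.275098*v^2 + 27.91488*v + 13.212772)/(0.300763*v^6 + 5.467602*v^5 + 36.444918*v^4 + 107.073568*v^3 + 133.812684*v^2 + 73.708488*v + 14.886936)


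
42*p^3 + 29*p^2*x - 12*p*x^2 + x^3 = (-7*p + x)*(-6*p + x)*(p + x)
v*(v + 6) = v^2 + 6*v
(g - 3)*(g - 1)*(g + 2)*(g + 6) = g^4 + 4*g^3 - 17*g^2 - 24*g + 36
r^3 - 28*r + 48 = (r - 4)*(r - 2)*(r + 6)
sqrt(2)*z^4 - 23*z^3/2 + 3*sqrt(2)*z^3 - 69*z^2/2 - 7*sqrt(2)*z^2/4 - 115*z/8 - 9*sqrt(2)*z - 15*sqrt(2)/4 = (z + 1/2)*(z + 5/2)*(z - 6*sqrt(2))*(sqrt(2)*z + 1/2)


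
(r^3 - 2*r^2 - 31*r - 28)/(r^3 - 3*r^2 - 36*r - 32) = (r - 7)/(r - 8)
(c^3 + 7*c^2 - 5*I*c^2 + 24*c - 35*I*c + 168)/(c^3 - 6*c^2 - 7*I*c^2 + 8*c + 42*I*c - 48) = (c^2 + c*(7 + 3*I) + 21*I)/(c^2 + c*(-6 + I) - 6*I)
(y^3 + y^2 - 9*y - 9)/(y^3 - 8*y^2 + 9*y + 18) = (y + 3)/(y - 6)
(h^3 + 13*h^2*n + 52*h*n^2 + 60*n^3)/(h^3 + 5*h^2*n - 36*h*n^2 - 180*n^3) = (h + 2*n)/(h - 6*n)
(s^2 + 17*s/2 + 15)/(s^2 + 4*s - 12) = (s + 5/2)/(s - 2)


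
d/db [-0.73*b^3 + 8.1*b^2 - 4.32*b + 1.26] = -2.19*b^2 + 16.2*b - 4.32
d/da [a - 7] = 1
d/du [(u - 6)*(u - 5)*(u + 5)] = 3*u^2 - 12*u - 25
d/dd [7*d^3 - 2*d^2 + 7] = d*(21*d - 4)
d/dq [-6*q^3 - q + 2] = -18*q^2 - 1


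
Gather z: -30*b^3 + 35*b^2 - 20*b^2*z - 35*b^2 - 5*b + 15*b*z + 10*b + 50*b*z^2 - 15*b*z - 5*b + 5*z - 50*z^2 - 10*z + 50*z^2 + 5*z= -30*b^3 - 20*b^2*z + 50*b*z^2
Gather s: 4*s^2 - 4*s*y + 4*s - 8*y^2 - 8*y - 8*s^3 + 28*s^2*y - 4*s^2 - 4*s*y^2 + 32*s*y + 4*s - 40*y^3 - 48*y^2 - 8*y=-8*s^3 + 28*s^2*y + s*(-4*y^2 + 28*y + 8) - 40*y^3 - 56*y^2 - 16*y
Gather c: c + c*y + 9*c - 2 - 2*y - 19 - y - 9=c*(y + 10) - 3*y - 30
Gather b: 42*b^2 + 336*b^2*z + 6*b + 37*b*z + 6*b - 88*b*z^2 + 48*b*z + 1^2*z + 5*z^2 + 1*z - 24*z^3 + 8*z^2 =b^2*(336*z + 42) + b*(-88*z^2 + 85*z + 12) - 24*z^3 + 13*z^2 + 2*z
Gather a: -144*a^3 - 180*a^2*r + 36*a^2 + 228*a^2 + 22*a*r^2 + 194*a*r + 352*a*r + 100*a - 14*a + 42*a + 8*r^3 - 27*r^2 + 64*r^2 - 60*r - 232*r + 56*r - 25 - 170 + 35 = -144*a^3 + a^2*(264 - 180*r) + a*(22*r^2 + 546*r + 128) + 8*r^3 + 37*r^2 - 236*r - 160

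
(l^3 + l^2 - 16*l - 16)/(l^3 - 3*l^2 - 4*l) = (l + 4)/l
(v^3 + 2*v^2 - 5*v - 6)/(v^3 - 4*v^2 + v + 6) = (v + 3)/(v - 3)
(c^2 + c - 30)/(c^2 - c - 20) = (c + 6)/(c + 4)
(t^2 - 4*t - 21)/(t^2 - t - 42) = (t + 3)/(t + 6)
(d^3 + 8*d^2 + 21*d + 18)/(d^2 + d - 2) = (d^2 + 6*d + 9)/(d - 1)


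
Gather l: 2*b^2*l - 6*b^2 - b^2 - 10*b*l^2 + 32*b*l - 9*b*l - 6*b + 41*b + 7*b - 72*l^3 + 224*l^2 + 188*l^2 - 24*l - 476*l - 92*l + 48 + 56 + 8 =-7*b^2 + 42*b - 72*l^3 + l^2*(412 - 10*b) + l*(2*b^2 + 23*b - 592) + 112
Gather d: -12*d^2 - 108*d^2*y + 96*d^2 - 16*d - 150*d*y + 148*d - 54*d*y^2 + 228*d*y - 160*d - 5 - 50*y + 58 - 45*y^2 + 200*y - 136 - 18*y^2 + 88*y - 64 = d^2*(84 - 108*y) + d*(-54*y^2 + 78*y - 28) - 63*y^2 + 238*y - 147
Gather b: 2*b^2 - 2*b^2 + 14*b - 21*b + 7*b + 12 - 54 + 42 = 0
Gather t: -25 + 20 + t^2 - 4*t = t^2 - 4*t - 5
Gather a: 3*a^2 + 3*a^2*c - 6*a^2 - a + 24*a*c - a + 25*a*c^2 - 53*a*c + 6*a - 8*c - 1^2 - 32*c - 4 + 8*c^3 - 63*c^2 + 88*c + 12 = a^2*(3*c - 3) + a*(25*c^2 - 29*c + 4) + 8*c^3 - 63*c^2 + 48*c + 7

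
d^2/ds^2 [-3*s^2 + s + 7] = -6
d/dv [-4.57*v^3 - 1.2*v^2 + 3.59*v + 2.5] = -13.71*v^2 - 2.4*v + 3.59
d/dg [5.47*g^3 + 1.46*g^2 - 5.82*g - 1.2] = 16.41*g^2 + 2.92*g - 5.82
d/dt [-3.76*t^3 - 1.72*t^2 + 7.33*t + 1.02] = -11.28*t^2 - 3.44*t + 7.33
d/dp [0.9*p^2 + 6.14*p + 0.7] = 1.8*p + 6.14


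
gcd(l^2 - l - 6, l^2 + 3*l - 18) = l - 3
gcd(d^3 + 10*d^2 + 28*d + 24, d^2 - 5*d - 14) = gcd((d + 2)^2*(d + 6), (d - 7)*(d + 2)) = d + 2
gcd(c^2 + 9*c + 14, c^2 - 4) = c + 2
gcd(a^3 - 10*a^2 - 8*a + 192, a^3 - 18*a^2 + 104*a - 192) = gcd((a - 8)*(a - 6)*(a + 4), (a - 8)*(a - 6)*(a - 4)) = a^2 - 14*a + 48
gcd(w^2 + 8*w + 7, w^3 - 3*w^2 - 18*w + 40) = 1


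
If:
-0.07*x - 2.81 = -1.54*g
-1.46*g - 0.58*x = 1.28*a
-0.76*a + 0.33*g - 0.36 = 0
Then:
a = 0.23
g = 1.62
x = -4.57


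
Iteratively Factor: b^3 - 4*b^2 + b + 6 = (b - 3)*(b^2 - b - 2) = (b - 3)*(b + 1)*(b - 2)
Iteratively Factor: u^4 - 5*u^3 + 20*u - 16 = (u - 2)*(u^3 - 3*u^2 - 6*u + 8) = (u - 4)*(u - 2)*(u^2 + u - 2) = (u - 4)*(u - 2)*(u - 1)*(u + 2)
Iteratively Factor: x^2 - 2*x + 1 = (x - 1)*(x - 1)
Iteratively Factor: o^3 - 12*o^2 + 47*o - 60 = (o - 5)*(o^2 - 7*o + 12) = (o - 5)*(o - 3)*(o - 4)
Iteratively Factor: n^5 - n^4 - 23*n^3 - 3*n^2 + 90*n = (n + 3)*(n^4 - 4*n^3 - 11*n^2 + 30*n) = n*(n + 3)*(n^3 - 4*n^2 - 11*n + 30) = n*(n - 2)*(n + 3)*(n^2 - 2*n - 15) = n*(n - 2)*(n + 3)^2*(n - 5)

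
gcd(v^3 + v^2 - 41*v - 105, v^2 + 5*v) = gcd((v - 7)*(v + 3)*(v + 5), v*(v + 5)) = v + 5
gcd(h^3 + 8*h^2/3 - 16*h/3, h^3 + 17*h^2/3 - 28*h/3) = h^2 - 4*h/3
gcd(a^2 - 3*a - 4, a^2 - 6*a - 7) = a + 1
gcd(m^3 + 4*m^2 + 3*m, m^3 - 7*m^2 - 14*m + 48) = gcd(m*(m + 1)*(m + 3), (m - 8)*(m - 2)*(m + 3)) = m + 3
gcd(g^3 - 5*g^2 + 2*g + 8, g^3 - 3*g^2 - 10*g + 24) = g^2 - 6*g + 8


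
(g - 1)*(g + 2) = g^2 + g - 2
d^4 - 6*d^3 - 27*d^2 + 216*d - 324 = (d - 6)*(d - 3)^2*(d + 6)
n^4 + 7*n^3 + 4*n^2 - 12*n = n*(n - 1)*(n + 2)*(n + 6)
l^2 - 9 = (l - 3)*(l + 3)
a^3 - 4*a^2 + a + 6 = (a - 3)*(a - 2)*(a + 1)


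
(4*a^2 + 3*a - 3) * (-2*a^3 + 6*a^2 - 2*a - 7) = -8*a^5 + 18*a^4 + 16*a^3 - 52*a^2 - 15*a + 21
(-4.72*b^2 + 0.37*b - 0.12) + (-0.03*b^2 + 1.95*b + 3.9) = -4.75*b^2 + 2.32*b + 3.78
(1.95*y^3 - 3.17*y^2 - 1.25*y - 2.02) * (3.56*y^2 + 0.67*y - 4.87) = 6.942*y^5 - 9.9787*y^4 - 16.0704*y^3 + 7.4092*y^2 + 4.7341*y + 9.8374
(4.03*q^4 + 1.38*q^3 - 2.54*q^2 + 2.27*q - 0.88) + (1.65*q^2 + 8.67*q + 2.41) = 4.03*q^4 + 1.38*q^3 - 0.89*q^2 + 10.94*q + 1.53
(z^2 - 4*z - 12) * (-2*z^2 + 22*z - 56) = -2*z^4 + 30*z^3 - 120*z^2 - 40*z + 672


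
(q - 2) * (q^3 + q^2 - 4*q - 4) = q^4 - q^3 - 6*q^2 + 4*q + 8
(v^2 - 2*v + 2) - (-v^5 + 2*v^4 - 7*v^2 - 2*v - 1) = v^5 - 2*v^4 + 8*v^2 + 3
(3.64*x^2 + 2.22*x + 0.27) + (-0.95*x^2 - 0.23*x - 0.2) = 2.69*x^2 + 1.99*x + 0.07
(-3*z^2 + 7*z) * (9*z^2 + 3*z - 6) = -27*z^4 + 54*z^3 + 39*z^2 - 42*z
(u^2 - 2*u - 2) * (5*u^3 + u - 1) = 5*u^5 - 10*u^4 - 9*u^3 - 3*u^2 + 2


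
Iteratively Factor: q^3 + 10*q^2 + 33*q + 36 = (q + 3)*(q^2 + 7*q + 12) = (q + 3)^2*(q + 4)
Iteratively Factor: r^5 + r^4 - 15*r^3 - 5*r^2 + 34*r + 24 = (r + 1)*(r^4 - 15*r^2 + 10*r + 24) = (r - 2)*(r + 1)*(r^3 + 2*r^2 - 11*r - 12) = (r - 3)*(r - 2)*(r + 1)*(r^2 + 5*r + 4) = (r - 3)*(r - 2)*(r + 1)^2*(r + 4)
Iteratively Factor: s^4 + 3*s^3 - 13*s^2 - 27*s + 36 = (s - 1)*(s^3 + 4*s^2 - 9*s - 36) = (s - 3)*(s - 1)*(s^2 + 7*s + 12) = (s - 3)*(s - 1)*(s + 3)*(s + 4)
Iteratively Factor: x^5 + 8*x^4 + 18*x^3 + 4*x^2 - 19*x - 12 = (x + 4)*(x^4 + 4*x^3 + 2*x^2 - 4*x - 3) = (x + 1)*(x + 4)*(x^3 + 3*x^2 - x - 3) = (x + 1)*(x + 3)*(x + 4)*(x^2 - 1) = (x - 1)*(x + 1)*(x + 3)*(x + 4)*(x + 1)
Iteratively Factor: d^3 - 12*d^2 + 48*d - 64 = (d - 4)*(d^2 - 8*d + 16) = (d - 4)^2*(d - 4)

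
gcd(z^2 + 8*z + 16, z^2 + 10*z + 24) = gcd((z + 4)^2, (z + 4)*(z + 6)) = z + 4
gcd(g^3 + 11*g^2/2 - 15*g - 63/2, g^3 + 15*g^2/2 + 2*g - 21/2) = g^2 + 17*g/2 + 21/2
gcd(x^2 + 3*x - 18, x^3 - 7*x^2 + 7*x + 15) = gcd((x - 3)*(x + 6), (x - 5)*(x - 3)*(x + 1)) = x - 3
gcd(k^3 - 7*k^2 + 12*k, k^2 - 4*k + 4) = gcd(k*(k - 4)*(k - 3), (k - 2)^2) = 1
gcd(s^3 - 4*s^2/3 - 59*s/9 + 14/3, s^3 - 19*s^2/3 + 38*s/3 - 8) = s - 3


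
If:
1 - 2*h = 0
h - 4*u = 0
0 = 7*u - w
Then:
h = 1/2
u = 1/8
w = 7/8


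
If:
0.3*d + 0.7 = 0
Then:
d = -2.33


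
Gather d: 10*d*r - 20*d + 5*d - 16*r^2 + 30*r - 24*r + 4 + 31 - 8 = d*(10*r - 15) - 16*r^2 + 6*r + 27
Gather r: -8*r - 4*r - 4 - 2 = -12*r - 6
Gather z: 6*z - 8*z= -2*z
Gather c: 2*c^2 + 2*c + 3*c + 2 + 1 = 2*c^2 + 5*c + 3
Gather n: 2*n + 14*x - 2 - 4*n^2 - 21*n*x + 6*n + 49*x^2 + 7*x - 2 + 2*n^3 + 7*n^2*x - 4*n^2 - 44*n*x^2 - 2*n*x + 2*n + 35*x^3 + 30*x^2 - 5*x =2*n^3 + n^2*(7*x - 8) + n*(-44*x^2 - 23*x + 10) + 35*x^3 + 79*x^2 + 16*x - 4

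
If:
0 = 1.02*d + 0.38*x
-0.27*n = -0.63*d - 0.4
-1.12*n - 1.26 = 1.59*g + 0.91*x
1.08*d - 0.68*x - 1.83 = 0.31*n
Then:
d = 1.05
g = -1.95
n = 3.93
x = -2.82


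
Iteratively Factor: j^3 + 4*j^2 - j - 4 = (j + 1)*(j^2 + 3*j - 4) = (j + 1)*(j + 4)*(j - 1)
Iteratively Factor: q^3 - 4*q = (q)*(q^2 - 4) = q*(q + 2)*(q - 2)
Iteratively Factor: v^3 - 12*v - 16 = (v + 2)*(v^2 - 2*v - 8) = (v + 2)^2*(v - 4)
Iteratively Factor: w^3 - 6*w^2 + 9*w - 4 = (w - 1)*(w^2 - 5*w + 4) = (w - 1)^2*(w - 4)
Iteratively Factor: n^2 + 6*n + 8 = (n + 4)*(n + 2)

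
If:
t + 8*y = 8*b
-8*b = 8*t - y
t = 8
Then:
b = -65/7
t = 8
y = -72/7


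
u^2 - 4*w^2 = (u - 2*w)*(u + 2*w)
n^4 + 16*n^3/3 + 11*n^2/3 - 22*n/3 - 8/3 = (n - 1)*(n + 1/3)*(n + 2)*(n + 4)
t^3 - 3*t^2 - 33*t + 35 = (t - 7)*(t - 1)*(t + 5)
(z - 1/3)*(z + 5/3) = z^2 + 4*z/3 - 5/9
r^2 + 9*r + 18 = (r + 3)*(r + 6)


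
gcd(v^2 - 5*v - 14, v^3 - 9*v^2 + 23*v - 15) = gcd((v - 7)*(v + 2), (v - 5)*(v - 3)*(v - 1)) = 1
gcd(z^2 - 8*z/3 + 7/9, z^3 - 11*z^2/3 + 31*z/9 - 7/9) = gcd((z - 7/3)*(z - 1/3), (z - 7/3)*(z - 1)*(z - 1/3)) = z^2 - 8*z/3 + 7/9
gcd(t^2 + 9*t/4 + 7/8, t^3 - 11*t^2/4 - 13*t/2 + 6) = 1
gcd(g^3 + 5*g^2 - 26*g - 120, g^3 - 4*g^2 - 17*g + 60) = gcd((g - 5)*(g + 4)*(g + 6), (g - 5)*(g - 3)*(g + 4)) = g^2 - g - 20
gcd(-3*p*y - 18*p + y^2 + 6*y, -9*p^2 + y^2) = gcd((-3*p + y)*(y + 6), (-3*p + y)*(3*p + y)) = -3*p + y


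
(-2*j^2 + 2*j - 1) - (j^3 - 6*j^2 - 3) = -j^3 + 4*j^2 + 2*j + 2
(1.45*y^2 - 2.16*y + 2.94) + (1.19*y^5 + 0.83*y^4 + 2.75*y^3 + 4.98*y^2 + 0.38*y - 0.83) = 1.19*y^5 + 0.83*y^4 + 2.75*y^3 + 6.43*y^2 - 1.78*y + 2.11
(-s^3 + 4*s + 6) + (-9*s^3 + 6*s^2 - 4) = -10*s^3 + 6*s^2 + 4*s + 2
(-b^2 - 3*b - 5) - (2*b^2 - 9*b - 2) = -3*b^2 + 6*b - 3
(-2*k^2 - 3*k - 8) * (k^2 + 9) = -2*k^4 - 3*k^3 - 26*k^2 - 27*k - 72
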